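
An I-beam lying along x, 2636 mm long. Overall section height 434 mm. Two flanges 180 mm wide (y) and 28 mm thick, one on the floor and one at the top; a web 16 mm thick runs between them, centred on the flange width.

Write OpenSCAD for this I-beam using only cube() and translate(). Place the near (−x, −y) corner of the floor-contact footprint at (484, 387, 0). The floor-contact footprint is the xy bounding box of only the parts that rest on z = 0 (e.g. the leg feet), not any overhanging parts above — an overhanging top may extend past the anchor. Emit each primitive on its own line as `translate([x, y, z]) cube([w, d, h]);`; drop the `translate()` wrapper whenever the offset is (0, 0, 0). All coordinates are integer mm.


translate([484, 387, 0]) cube([2636, 180, 28]);
translate([484, 469, 28]) cube([2636, 16, 378]);
translate([484, 387, 406]) cube([2636, 180, 28]);


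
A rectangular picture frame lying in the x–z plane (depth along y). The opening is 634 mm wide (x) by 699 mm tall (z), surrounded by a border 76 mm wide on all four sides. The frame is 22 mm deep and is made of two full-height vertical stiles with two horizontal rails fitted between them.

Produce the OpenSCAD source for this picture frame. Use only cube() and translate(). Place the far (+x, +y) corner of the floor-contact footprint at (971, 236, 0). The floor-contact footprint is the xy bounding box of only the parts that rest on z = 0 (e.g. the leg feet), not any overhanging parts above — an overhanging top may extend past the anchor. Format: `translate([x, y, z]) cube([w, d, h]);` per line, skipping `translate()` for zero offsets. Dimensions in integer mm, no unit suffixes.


translate([185, 214, 0]) cube([76, 22, 851]);
translate([895, 214, 0]) cube([76, 22, 851]);
translate([261, 214, 0]) cube([634, 22, 76]);
translate([261, 214, 775]) cube([634, 22, 76]);


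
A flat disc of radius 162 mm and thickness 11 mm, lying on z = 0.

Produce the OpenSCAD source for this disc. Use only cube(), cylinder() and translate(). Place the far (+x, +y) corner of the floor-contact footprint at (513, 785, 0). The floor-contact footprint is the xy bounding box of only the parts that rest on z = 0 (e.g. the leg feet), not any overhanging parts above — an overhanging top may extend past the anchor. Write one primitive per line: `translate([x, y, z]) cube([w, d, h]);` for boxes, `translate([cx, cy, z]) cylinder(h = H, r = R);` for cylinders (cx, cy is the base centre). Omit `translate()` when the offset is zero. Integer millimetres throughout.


translate([351, 623, 0]) cylinder(h = 11, r = 162);


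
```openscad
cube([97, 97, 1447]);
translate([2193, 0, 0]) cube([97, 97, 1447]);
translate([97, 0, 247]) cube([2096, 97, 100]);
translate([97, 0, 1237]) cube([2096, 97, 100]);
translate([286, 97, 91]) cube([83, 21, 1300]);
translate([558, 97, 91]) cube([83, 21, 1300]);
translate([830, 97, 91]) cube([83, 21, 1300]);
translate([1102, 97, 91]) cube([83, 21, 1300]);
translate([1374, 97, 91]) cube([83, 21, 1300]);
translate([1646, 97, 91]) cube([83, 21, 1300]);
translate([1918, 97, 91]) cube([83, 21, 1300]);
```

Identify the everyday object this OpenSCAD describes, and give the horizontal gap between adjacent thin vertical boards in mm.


A fence section. The picket gap is 189 mm.

Two posts, two rails, 7 pickets — a fence section. Span 2096 mm holds 7 pickets of 83 mm with 8 equal gaps: ⌊(2096 − 7·83) / 8⌋ = 189 mm.


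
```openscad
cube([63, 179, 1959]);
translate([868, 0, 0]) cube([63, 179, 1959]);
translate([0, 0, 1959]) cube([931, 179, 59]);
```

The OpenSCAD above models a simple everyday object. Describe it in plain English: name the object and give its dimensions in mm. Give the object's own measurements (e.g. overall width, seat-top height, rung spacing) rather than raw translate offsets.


A door frame. The clear opening is 805 mm wide and 1959 mm high. Two 63 mm wide jambs, 179 mm deep, stand either side of the opening from the floor to the top of the opening. A 59 mm thick head sits across the top of both jambs, spanning the full outside width of the frame.


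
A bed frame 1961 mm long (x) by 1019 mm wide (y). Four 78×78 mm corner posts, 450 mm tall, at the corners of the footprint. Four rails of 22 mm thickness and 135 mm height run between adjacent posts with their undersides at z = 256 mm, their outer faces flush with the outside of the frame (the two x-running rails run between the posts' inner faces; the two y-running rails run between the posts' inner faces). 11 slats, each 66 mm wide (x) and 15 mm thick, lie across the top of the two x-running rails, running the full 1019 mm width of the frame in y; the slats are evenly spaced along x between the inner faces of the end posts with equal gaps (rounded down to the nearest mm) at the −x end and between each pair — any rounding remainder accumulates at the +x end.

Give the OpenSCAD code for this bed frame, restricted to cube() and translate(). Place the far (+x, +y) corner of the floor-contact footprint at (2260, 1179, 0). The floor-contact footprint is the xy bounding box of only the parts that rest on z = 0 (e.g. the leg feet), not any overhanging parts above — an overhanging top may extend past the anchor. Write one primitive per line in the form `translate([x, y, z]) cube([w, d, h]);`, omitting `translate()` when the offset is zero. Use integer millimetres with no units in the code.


translate([299, 160, 0]) cube([78, 78, 450]);
translate([299, 1101, 0]) cube([78, 78, 450]);
translate([2182, 160, 0]) cube([78, 78, 450]);
translate([2182, 1101, 0]) cube([78, 78, 450]);
translate([377, 160, 256]) cube([1805, 22, 135]);
translate([377, 1157, 256]) cube([1805, 22, 135]);
translate([299, 238, 256]) cube([22, 863, 135]);
translate([2238, 238, 256]) cube([22, 863, 135]);
translate([466, 160, 391]) cube([66, 1019, 15]);
translate([621, 160, 391]) cube([66, 1019, 15]);
translate([776, 160, 391]) cube([66, 1019, 15]);
translate([931, 160, 391]) cube([66, 1019, 15]);
translate([1086, 160, 391]) cube([66, 1019, 15]);
translate([1241, 160, 391]) cube([66, 1019, 15]);
translate([1396, 160, 391]) cube([66, 1019, 15]);
translate([1551, 160, 391]) cube([66, 1019, 15]);
translate([1706, 160, 391]) cube([66, 1019, 15]);
translate([1861, 160, 391]) cube([66, 1019, 15]);
translate([2016, 160, 391]) cube([66, 1019, 15]);


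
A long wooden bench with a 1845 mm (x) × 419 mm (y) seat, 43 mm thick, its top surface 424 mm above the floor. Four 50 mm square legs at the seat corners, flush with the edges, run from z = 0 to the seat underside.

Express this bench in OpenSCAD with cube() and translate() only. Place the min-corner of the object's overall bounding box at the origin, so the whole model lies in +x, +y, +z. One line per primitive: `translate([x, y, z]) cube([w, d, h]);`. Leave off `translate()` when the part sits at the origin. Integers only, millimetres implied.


// leg_h = 424 − 43 = 381
translate([0, 0, 381]) cube([1845, 419, 43]);
cube([50, 50, 381]);
translate([0, 369, 0]) cube([50, 50, 381]);
translate([1795, 0, 0]) cube([50, 50, 381]);
translate([1795, 369, 0]) cube([50, 50, 381]);


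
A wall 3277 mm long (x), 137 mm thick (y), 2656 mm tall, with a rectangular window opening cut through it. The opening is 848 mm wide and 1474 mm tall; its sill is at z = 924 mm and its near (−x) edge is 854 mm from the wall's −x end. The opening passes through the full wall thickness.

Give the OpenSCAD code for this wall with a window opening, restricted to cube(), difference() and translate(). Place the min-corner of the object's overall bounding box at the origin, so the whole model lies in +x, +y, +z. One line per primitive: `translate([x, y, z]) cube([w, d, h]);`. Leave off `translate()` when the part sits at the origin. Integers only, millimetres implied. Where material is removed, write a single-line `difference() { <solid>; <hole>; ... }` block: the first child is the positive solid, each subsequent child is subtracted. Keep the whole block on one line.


difference() { cube([3277, 137, 2656]); translate([854, 0, 924]) cube([848, 137, 1474]); }


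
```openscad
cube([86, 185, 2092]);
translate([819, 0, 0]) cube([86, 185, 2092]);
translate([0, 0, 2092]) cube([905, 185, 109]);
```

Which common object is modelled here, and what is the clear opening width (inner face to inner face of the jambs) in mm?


A door frame. The clear opening width is 733 mm.

Two 2092 mm tall posts with a header on top — a door frame. The left jamb is 86 mm wide at x = 0; the right jamb starts at x = 819. The clear opening is 819 − 86 = 733 mm.


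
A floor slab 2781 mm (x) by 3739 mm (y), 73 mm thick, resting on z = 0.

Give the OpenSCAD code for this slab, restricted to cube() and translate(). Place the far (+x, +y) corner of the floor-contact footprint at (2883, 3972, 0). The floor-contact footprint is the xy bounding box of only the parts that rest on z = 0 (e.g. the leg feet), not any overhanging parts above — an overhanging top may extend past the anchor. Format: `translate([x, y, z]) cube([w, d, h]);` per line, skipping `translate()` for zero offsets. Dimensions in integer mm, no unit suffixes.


translate([102, 233, 0]) cube([2781, 3739, 73]);


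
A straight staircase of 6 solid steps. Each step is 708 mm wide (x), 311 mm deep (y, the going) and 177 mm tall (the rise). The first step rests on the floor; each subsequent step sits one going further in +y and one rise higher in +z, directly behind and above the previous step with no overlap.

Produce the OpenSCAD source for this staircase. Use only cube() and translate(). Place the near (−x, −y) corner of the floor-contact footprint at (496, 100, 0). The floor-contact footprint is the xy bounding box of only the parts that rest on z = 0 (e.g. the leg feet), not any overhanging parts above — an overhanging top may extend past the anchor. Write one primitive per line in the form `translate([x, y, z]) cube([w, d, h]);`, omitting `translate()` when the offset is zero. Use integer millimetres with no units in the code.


translate([496, 100, 0]) cube([708, 311, 177]);
translate([496, 411, 177]) cube([708, 311, 177]);
translate([496, 722, 354]) cube([708, 311, 177]);
translate([496, 1033, 531]) cube([708, 311, 177]);
translate([496, 1344, 708]) cube([708, 311, 177]);
translate([496, 1655, 885]) cube([708, 311, 177]);


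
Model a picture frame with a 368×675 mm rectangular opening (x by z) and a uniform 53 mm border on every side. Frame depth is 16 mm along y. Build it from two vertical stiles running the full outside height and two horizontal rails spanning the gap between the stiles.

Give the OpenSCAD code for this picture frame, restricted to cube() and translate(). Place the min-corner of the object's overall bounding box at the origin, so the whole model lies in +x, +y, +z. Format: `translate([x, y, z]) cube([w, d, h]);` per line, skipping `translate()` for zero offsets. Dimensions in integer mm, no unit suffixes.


cube([53, 16, 781]);
translate([421, 0, 0]) cube([53, 16, 781]);
translate([53, 0, 0]) cube([368, 16, 53]);
translate([53, 0, 728]) cube([368, 16, 53]);


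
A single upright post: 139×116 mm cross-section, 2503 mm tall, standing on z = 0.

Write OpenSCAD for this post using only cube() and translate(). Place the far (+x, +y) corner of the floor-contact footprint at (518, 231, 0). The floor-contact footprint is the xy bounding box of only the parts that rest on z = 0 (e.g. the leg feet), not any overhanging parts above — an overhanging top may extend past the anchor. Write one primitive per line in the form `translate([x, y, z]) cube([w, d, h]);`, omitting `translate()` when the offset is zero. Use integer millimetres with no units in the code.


translate([379, 115, 0]) cube([139, 116, 2503]);


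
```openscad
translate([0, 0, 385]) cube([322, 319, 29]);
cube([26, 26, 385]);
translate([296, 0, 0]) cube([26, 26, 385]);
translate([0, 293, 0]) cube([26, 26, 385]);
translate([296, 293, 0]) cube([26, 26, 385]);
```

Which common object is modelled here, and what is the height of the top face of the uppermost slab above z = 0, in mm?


A stool. The seat height is 414 mm.

A 322×319×29 slab at z = 385 on four corner posts — a stool. The seat top is 385 + 29 = 414 mm.


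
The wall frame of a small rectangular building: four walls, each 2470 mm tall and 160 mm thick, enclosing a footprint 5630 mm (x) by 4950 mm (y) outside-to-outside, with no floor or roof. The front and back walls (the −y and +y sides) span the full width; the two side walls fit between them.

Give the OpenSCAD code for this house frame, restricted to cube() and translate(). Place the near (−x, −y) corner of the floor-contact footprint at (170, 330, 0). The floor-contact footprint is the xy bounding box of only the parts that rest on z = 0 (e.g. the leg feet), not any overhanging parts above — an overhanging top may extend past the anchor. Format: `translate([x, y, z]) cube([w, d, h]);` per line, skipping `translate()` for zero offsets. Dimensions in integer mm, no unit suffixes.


translate([170, 330, 0]) cube([5630, 160, 2470]);
translate([170, 5120, 0]) cube([5630, 160, 2470]);
translate([170, 490, 0]) cube([160, 4630, 2470]);
translate([5640, 490, 0]) cube([160, 4630, 2470]);


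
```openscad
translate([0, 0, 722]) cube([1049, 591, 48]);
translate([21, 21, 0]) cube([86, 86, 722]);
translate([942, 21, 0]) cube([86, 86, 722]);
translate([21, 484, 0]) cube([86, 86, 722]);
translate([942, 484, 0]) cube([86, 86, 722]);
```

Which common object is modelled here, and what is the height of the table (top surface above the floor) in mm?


A table. The table height is 770 mm.

A 1049×591×48 slab sits at z = 722 on four 86 mm square posts — a table. The top surface is at 722 + 48 = 770 mm.


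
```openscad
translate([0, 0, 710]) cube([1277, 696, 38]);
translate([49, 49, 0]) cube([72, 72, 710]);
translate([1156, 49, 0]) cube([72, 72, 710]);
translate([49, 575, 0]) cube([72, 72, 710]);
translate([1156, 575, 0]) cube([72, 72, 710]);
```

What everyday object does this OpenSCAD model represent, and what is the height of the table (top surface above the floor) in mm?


A table. The table height is 748 mm.

A 1277×696×38 slab sits at z = 710 on four 72 mm square posts — a table. The top surface is at 710 + 38 = 748 mm.


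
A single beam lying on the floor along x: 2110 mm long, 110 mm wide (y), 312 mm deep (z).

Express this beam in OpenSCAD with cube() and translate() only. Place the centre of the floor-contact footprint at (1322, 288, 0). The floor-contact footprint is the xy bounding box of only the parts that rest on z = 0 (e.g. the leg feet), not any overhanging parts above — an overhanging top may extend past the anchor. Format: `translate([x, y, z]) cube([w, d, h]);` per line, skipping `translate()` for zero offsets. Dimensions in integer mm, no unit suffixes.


translate([267, 233, 0]) cube([2110, 110, 312]);


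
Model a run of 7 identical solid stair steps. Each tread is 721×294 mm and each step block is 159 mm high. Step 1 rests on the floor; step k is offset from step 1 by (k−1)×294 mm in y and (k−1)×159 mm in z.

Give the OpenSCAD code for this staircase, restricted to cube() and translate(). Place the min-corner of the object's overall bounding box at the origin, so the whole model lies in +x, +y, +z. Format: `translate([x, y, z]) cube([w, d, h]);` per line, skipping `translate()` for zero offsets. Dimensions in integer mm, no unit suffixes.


cube([721, 294, 159]);
translate([0, 294, 159]) cube([721, 294, 159]);
translate([0, 588, 318]) cube([721, 294, 159]);
translate([0, 882, 477]) cube([721, 294, 159]);
translate([0, 1176, 636]) cube([721, 294, 159]);
translate([0, 1470, 795]) cube([721, 294, 159]);
translate([0, 1764, 954]) cube([721, 294, 159]);


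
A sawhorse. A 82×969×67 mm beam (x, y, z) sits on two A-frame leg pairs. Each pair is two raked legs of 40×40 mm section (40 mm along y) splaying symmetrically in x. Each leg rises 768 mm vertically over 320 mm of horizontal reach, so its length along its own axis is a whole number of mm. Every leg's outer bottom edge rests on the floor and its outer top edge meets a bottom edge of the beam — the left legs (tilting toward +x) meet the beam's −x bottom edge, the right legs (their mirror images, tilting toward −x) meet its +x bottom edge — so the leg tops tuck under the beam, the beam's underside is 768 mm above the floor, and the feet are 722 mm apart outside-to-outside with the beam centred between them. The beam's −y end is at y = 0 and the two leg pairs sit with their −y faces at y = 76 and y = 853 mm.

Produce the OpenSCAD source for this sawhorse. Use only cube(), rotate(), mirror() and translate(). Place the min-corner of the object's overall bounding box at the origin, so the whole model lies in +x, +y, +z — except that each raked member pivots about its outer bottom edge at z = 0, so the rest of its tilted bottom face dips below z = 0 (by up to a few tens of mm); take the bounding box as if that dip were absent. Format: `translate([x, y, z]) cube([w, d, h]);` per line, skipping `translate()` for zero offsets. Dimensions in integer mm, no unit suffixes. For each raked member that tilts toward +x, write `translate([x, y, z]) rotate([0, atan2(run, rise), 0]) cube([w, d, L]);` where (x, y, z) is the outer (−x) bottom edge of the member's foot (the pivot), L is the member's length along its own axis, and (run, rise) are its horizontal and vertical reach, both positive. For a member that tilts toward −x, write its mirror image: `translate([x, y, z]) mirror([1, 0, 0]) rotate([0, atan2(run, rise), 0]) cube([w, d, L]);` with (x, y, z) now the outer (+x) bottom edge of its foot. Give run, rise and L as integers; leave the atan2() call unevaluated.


translate([320, 0, 768]) cube([82, 969, 67]);
translate([0, 76, 0]) rotate([0, atan2(320, 768), 0]) cube([40, 40, 832]);
translate([722, 76, 0]) mirror([1, 0, 0]) rotate([0, atan2(320, 768), 0]) cube([40, 40, 832]);
translate([0, 853, 0]) rotate([0, atan2(320, 768), 0]) cube([40, 40, 832]);
translate([722, 853, 0]) mirror([1, 0, 0]) rotate([0, atan2(320, 768), 0]) cube([40, 40, 832]);


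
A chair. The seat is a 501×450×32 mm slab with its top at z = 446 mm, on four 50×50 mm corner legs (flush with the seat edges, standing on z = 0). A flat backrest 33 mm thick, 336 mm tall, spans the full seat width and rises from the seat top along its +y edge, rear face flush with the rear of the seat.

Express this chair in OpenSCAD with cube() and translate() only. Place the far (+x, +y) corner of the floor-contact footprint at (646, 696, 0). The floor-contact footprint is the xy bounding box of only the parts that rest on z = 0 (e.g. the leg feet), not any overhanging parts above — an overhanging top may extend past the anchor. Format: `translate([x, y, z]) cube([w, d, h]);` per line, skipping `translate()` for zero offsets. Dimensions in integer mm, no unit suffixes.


// leg_h = 446 - 32 = 414
translate([145, 246, 414]) cube([501, 450, 32]);
translate([145, 246, 0]) cube([50, 50, 414]);
translate([596, 246, 0]) cube([50, 50, 414]);
translate([145, 646, 0]) cube([50, 50, 414]);
translate([596, 646, 0]) cube([50, 50, 414]);
translate([145, 663, 446]) cube([501, 33, 336]);


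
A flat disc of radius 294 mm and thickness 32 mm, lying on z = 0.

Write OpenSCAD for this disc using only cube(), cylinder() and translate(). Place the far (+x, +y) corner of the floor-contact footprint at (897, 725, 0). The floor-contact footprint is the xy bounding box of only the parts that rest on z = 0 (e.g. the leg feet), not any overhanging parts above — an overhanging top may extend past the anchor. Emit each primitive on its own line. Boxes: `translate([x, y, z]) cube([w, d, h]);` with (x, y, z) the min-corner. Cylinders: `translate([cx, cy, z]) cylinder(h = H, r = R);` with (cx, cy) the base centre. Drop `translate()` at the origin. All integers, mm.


translate([603, 431, 0]) cylinder(h = 32, r = 294);


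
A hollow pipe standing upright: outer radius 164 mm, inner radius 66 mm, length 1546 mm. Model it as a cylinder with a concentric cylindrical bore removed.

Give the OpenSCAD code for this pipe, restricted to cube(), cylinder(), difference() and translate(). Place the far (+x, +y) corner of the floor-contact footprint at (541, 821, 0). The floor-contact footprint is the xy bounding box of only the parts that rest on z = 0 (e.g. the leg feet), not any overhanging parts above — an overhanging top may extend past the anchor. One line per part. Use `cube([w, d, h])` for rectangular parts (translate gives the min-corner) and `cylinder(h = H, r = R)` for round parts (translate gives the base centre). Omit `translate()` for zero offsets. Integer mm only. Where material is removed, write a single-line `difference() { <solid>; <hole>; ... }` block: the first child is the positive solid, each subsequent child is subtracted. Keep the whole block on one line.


difference() { translate([377, 657, 0]) cylinder(h = 1546, r = 164); translate([377, 657, 0]) cylinder(h = 1546, r = 66); }


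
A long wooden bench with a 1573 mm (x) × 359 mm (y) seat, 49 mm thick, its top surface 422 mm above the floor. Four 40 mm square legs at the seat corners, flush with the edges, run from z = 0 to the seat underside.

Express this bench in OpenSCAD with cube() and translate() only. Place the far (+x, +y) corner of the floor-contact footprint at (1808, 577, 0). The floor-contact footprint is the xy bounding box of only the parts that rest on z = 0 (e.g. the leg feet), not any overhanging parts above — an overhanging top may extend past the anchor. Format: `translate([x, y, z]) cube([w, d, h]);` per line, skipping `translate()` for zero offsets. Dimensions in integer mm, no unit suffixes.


translate([235, 218, 373]) cube([1573, 359, 49]);
translate([235, 218, 0]) cube([40, 40, 373]);
translate([235, 537, 0]) cube([40, 40, 373]);
translate([1768, 218, 0]) cube([40, 40, 373]);
translate([1768, 537, 0]) cube([40, 40, 373]);


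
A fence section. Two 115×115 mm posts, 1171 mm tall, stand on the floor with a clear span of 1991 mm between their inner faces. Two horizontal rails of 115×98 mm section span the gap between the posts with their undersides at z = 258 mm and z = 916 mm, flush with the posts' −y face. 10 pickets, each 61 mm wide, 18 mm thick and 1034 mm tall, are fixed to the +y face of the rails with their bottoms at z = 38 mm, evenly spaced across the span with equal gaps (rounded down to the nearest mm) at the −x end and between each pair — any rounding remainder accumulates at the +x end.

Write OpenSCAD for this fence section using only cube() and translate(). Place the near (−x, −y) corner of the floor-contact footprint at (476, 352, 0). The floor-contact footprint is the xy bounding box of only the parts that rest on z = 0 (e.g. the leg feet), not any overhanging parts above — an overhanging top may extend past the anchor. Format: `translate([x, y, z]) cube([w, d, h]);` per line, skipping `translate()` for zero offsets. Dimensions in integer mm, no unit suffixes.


translate([476, 352, 0]) cube([115, 115, 1171]);
translate([2582, 352, 0]) cube([115, 115, 1171]);
translate([591, 352, 258]) cube([1991, 115, 98]);
translate([591, 352, 916]) cube([1991, 115, 98]);
translate([716, 467, 38]) cube([61, 18, 1034]);
translate([902, 467, 38]) cube([61, 18, 1034]);
translate([1088, 467, 38]) cube([61, 18, 1034]);
translate([1274, 467, 38]) cube([61, 18, 1034]);
translate([1460, 467, 38]) cube([61, 18, 1034]);
translate([1646, 467, 38]) cube([61, 18, 1034]);
translate([1832, 467, 38]) cube([61, 18, 1034]);
translate([2018, 467, 38]) cube([61, 18, 1034]);
translate([2204, 467, 38]) cube([61, 18, 1034]);
translate([2390, 467, 38]) cube([61, 18, 1034]);


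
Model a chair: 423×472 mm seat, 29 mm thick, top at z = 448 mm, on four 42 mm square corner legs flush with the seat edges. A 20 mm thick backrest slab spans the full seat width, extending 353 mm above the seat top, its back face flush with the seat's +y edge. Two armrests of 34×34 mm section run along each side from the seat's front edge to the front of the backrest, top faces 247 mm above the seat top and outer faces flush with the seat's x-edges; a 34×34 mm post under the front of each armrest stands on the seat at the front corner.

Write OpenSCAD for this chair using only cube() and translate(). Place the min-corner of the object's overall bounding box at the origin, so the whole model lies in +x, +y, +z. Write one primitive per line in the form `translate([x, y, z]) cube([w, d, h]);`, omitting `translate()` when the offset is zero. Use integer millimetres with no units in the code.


translate([0, 0, 419]) cube([423, 472, 29]);
cube([42, 42, 419]);
translate([381, 0, 0]) cube([42, 42, 419]);
translate([0, 430, 0]) cube([42, 42, 419]);
translate([381, 430, 0]) cube([42, 42, 419]);
translate([0, 452, 448]) cube([423, 20, 353]);
translate([0, 0, 661]) cube([34, 452, 34]);
translate([389, 0, 661]) cube([34, 452, 34]);
translate([0, 0, 448]) cube([34, 34, 213]);
translate([389, 0, 448]) cube([34, 34, 213]);


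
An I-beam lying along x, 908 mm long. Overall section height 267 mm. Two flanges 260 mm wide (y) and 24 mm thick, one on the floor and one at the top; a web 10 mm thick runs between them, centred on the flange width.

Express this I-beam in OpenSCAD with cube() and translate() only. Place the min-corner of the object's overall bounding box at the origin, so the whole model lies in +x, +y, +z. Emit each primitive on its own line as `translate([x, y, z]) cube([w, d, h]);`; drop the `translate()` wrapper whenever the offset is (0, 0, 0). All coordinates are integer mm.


cube([908, 260, 24]);
translate([0, 125, 24]) cube([908, 10, 219]);
translate([0, 0, 243]) cube([908, 260, 24]);


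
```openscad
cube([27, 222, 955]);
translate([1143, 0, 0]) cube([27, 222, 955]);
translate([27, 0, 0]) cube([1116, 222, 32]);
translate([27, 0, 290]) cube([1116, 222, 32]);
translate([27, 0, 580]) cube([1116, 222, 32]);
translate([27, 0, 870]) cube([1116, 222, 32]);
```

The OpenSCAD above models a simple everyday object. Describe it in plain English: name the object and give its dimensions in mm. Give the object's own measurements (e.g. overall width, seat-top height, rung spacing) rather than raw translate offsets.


An open bookshelf. Two side panels, each 27 mm thick, 222 mm deep and 955 mm tall, stand 1170 mm apart (outside-to-outside). Between them sit 4 shelves, each 32 mm thick and 222 mm deep, spanning the full gap between the sides. The bottom shelf rests on the floor (its underside at z = 0) and the clear gap between one shelf's top and the next shelf's underside is 258 mm.


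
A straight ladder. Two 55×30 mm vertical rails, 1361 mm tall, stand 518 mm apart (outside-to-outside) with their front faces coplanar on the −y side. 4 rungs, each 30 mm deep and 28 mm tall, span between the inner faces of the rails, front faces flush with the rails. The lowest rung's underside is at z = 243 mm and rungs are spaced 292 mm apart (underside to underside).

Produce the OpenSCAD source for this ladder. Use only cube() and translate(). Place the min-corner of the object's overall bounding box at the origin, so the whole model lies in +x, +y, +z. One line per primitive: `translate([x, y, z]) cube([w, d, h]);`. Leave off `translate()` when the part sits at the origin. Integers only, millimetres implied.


cube([55, 30, 1361]);
translate([463, 0, 0]) cube([55, 30, 1361]);
translate([55, 0, 243]) cube([408, 30, 28]);
translate([55, 0, 535]) cube([408, 30, 28]);
translate([55, 0, 827]) cube([408, 30, 28]);
translate([55, 0, 1119]) cube([408, 30, 28]);


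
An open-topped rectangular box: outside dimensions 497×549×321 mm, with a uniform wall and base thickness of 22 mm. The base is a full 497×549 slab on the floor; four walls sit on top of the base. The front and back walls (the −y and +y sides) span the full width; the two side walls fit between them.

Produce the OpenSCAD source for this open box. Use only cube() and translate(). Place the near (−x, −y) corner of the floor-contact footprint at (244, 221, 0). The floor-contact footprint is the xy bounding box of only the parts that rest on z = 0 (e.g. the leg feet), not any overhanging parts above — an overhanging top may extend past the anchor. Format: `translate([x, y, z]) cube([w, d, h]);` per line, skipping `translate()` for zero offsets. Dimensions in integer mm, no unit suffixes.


translate([244, 221, 0]) cube([497, 549, 22]);
translate([244, 221, 22]) cube([497, 22, 299]);
translate([244, 748, 22]) cube([497, 22, 299]);
translate([244, 243, 22]) cube([22, 505, 299]);
translate([719, 243, 22]) cube([22, 505, 299]);


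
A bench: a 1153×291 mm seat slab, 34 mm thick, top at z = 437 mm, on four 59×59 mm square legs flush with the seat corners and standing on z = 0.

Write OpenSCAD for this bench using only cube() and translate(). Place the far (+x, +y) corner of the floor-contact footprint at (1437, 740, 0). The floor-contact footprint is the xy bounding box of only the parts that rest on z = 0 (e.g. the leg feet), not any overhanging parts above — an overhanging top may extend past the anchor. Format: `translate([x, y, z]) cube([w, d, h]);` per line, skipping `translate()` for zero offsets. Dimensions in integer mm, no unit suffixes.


// leg_h = 437 − 34 = 403
translate([284, 449, 403]) cube([1153, 291, 34]);
translate([284, 449, 0]) cube([59, 59, 403]);
translate([284, 681, 0]) cube([59, 59, 403]);
translate([1378, 449, 0]) cube([59, 59, 403]);
translate([1378, 681, 0]) cube([59, 59, 403]);


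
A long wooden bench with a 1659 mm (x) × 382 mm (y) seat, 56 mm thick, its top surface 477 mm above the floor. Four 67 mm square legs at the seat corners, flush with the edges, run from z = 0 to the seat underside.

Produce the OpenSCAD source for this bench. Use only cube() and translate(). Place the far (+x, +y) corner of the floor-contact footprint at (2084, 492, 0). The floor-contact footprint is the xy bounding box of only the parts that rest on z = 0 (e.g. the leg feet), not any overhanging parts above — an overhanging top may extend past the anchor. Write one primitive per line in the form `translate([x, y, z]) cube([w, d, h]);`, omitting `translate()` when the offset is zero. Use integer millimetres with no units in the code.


// leg_h = 477 − 56 = 421
translate([425, 110, 421]) cube([1659, 382, 56]);
translate([425, 110, 0]) cube([67, 67, 421]);
translate([425, 425, 0]) cube([67, 67, 421]);
translate([2017, 110, 0]) cube([67, 67, 421]);
translate([2017, 425, 0]) cube([67, 67, 421]);


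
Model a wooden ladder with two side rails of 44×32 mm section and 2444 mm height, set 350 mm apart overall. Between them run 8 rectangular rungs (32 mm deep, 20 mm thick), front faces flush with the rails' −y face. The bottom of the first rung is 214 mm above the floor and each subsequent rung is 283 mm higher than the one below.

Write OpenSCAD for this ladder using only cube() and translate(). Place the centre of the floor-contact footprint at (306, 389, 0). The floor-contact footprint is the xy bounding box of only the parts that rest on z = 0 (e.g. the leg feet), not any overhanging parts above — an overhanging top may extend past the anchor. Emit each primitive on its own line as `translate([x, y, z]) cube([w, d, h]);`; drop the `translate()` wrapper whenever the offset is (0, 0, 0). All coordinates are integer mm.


translate([131, 373, 0]) cube([44, 32, 2444]);
translate([437, 373, 0]) cube([44, 32, 2444]);
translate([175, 373, 214]) cube([262, 32, 20]);
translate([175, 373, 497]) cube([262, 32, 20]);
translate([175, 373, 780]) cube([262, 32, 20]);
translate([175, 373, 1063]) cube([262, 32, 20]);
translate([175, 373, 1346]) cube([262, 32, 20]);
translate([175, 373, 1629]) cube([262, 32, 20]);
translate([175, 373, 1912]) cube([262, 32, 20]);
translate([175, 373, 2195]) cube([262, 32, 20]);


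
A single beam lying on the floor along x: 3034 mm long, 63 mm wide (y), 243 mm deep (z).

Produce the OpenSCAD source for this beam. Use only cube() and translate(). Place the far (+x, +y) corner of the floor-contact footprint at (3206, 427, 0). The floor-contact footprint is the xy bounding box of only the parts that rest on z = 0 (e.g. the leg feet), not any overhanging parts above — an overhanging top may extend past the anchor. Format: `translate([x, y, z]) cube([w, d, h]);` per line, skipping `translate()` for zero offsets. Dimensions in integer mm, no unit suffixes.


translate([172, 364, 0]) cube([3034, 63, 243]);


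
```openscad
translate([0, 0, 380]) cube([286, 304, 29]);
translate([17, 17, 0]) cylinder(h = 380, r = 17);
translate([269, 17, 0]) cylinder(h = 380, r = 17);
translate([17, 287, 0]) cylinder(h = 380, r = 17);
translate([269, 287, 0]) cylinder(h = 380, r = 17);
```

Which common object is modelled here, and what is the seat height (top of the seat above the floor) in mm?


A stool. The seat height is 409 mm.

A 286×304×29 slab at z = 380 on four corner cylinders — a stool. The seat top is 380 + 29 = 409 mm.


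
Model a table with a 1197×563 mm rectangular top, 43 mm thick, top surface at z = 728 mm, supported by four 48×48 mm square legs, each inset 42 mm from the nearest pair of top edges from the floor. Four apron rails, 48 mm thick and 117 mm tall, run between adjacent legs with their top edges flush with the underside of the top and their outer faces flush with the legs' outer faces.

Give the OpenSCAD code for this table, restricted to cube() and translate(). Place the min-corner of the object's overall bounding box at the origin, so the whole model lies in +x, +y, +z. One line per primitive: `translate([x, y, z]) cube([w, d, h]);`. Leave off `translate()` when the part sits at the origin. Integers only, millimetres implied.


translate([0, 0, 685]) cube([1197, 563, 43]);
translate([42, 42, 0]) cube([48, 48, 685]);
translate([1107, 42, 0]) cube([48, 48, 685]);
translate([42, 473, 0]) cube([48, 48, 685]);
translate([1107, 473, 0]) cube([48, 48, 685]);
translate([90, 42, 568]) cube([1017, 48, 117]);
translate([90, 473, 568]) cube([1017, 48, 117]);
translate([42, 90, 568]) cube([48, 383, 117]);
translate([1107, 90, 568]) cube([48, 383, 117]);


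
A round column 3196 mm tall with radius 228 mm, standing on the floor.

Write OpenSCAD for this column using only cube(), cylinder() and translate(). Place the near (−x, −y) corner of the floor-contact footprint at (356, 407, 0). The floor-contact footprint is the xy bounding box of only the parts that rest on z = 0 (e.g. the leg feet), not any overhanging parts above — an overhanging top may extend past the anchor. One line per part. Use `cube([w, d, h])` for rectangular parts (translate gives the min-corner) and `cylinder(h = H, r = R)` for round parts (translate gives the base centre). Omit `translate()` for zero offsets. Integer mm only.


translate([584, 635, 0]) cylinder(h = 3196, r = 228);


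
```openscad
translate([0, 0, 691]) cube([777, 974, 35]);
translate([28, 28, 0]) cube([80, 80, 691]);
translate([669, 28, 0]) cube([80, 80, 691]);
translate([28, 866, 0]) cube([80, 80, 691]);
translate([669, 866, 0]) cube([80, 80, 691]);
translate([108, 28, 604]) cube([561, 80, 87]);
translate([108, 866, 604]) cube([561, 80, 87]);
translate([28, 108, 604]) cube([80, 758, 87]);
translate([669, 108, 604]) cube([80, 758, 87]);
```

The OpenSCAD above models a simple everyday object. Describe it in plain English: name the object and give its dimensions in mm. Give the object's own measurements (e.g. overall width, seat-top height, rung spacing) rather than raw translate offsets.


A rectangular dining table. The top is 777×974×35 mm with its upper surface at z = 726 mm. It stands on four 80×80 mm square legs, each inset 28 mm from the nearest pair of top edges, running from the floor to the underside of the top. Four apron rails, 80 mm thick and 87 mm tall, run between adjacent legs with their top edges flush with the underside of the top and their outer faces flush with the legs' outer faces.


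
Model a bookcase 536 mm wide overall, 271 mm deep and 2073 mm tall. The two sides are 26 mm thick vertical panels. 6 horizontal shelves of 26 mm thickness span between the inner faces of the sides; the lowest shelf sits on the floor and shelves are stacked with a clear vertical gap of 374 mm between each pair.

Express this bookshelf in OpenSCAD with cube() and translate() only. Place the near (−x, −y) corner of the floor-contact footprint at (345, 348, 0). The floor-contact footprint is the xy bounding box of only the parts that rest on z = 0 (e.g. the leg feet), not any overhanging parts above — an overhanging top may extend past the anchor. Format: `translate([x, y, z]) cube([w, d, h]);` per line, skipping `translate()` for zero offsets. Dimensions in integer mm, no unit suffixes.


translate([345, 348, 0]) cube([26, 271, 2073]);
translate([855, 348, 0]) cube([26, 271, 2073]);
translate([371, 348, 0]) cube([484, 271, 26]);
translate([371, 348, 400]) cube([484, 271, 26]);
translate([371, 348, 800]) cube([484, 271, 26]);
translate([371, 348, 1200]) cube([484, 271, 26]);
translate([371, 348, 1600]) cube([484, 271, 26]);
translate([371, 348, 2000]) cube([484, 271, 26]);


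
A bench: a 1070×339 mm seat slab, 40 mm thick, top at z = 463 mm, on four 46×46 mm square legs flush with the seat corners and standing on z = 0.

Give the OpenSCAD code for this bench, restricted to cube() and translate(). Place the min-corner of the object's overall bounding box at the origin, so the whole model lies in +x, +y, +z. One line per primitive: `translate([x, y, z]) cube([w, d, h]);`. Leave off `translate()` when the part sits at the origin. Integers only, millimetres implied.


// leg_h = 463 − 40 = 423
translate([0, 0, 423]) cube([1070, 339, 40]);
cube([46, 46, 423]);
translate([0, 293, 0]) cube([46, 46, 423]);
translate([1024, 0, 0]) cube([46, 46, 423]);
translate([1024, 293, 0]) cube([46, 46, 423]);


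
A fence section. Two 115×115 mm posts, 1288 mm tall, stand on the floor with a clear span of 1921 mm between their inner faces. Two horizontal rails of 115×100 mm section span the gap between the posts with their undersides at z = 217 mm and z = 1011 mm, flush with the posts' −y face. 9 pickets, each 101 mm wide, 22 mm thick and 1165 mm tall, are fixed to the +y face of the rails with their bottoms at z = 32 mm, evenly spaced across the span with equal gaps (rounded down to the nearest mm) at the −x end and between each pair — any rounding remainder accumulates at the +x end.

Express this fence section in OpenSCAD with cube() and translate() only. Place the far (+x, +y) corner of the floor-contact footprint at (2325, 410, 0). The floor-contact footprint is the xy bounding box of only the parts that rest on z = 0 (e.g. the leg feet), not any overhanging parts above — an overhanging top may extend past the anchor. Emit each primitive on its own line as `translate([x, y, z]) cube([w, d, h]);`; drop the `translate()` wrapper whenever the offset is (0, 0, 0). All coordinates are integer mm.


translate([174, 295, 0]) cube([115, 115, 1288]);
translate([2210, 295, 0]) cube([115, 115, 1288]);
translate([289, 295, 217]) cube([1921, 115, 100]);
translate([289, 295, 1011]) cube([1921, 115, 100]);
translate([390, 410, 32]) cube([101, 22, 1165]);
translate([592, 410, 32]) cube([101, 22, 1165]);
translate([794, 410, 32]) cube([101, 22, 1165]);
translate([996, 410, 32]) cube([101, 22, 1165]);
translate([1198, 410, 32]) cube([101, 22, 1165]);
translate([1400, 410, 32]) cube([101, 22, 1165]);
translate([1602, 410, 32]) cube([101, 22, 1165]);
translate([1804, 410, 32]) cube([101, 22, 1165]);
translate([2006, 410, 32]) cube([101, 22, 1165]);


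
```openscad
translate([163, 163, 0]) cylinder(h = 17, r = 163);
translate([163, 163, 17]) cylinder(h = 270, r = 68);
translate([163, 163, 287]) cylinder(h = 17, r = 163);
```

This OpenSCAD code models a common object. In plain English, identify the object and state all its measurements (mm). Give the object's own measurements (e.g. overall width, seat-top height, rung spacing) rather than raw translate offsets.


A spool: two coaxial disc flanges of radius 163 mm and thickness 17 mm, joined by a core cylinder of radius 68 mm and height 270 mm. The lower flange rests on z = 0 and the three cylinders share a vertical axis.
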